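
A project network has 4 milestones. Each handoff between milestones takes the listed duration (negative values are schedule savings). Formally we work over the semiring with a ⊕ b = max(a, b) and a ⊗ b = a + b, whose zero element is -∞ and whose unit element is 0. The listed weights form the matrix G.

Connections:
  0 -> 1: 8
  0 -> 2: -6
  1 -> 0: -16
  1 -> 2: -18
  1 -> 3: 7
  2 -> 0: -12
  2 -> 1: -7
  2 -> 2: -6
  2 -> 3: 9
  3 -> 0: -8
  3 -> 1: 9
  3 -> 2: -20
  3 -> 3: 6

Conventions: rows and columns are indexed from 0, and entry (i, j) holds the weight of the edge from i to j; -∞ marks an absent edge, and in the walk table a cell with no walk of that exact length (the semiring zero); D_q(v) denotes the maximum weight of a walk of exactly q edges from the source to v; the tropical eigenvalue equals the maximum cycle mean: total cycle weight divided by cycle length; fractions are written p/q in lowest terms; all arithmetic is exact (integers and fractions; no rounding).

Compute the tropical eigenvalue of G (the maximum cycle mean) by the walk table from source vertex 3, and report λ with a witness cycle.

q=0: [-∞, -∞, -∞, 0]
q=1: [-8, 9, -20, 6]
q=2: [-2, 15, -9, 16]
q=3: [8, 25, -3, 22]
q=4: [14, 31, 7, 32]
Optimal cycle mean attained by: cycle 1->3->1, total 7 + 9, length 2.
Answer: λ = 8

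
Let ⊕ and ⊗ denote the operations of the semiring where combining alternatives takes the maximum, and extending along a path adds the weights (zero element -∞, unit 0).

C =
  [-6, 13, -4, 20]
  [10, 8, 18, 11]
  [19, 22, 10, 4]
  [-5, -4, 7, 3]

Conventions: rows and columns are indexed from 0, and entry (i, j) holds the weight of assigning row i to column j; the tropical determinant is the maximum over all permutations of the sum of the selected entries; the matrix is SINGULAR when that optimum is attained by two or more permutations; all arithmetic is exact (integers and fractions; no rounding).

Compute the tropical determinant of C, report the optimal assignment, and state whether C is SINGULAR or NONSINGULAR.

σ = (0, 1, 2, 3): (-6) + 8 + 10 + 3 = 15
σ = (0, 1, 3, 2): (-6) + 8 + 4 + 7 = 13
σ = (0, 2, 1, 3): (-6) + 18 + 22 + 3 = 37
σ = (0, 2, 3, 1): (-6) + 18 + 4 + (-4) = 12
σ = (0, 3, 1, 2): (-6) + 11 + 22 + 7 = 34
σ = (0, 3, 2, 1): (-6) + 11 + 10 + (-4) = 11
σ = (1, 0, 2, 3): 13 + 10 + 10 + 3 = 36
σ = (1, 0, 3, 2): 13 + 10 + 4 + 7 = 34
σ = (1, 2, 0, 3): 13 + 18 + 19 + 3 = 53
σ = (1, 2, 3, 0): 13 + 18 + 4 + (-5) = 30
σ = (1, 3, 0, 2): 13 + 11 + 19 + 7 = 50
σ = (1, 3, 2, 0): 13 + 11 + 10 + (-5) = 29
σ = (2, 0, 1, 3): (-4) + 10 + 22 + 3 = 31
σ = (2, 0, 3, 1): (-4) + 10 + 4 + (-4) = 6
σ = (2, 1, 0, 3): (-4) + 8 + 19 + 3 = 26
σ = (2, 1, 3, 0): (-4) + 8 + 4 + (-5) = 3
σ = (2, 3, 0, 1): (-4) + 11 + 19 + (-4) = 22
σ = (2, 3, 1, 0): (-4) + 11 + 22 + (-5) = 24
σ = (3, 0, 1, 2): 20 + 10 + 22 + 7 = 59
σ = (3, 0, 2, 1): 20 + 10 + 10 + (-4) = 36
σ = (3, 1, 0, 2): 20 + 8 + 19 + 7 = 54
σ = (3, 1, 2, 0): 20 + 8 + 10 + (-5) = 33
σ = (3, 2, 0, 1): 20 + 18 + 19 + (-4) = 53
σ = (3, 2, 1, 0): 20 + 18 + 22 + (-5) = 55
Optimal value attained by: σ = (3, 0, 1, 2).
Answer: det⊕(C) = 59; verdict: NONSINGULAR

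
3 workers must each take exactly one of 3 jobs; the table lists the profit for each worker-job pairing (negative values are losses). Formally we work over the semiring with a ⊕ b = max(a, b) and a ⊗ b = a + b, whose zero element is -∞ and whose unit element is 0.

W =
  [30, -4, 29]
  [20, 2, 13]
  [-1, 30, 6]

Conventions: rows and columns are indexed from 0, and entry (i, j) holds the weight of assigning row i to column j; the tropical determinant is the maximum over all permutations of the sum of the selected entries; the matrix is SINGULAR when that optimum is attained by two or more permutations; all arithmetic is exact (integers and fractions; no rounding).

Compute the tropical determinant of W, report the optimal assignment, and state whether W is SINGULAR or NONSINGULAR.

σ = (0, 1, 2): 30 + 2 + 6 = 38
σ = (0, 2, 1): 30 + 13 + 30 = 73
σ = (1, 0, 2): (-4) + 20 + 6 = 22
σ = (1, 2, 0): (-4) + 13 + (-1) = 8
σ = (2, 0, 1): 29 + 20 + 30 = 79
σ = (2, 1, 0): 29 + 2 + (-1) = 30
Optimal value attained by: σ = (2, 0, 1).
Answer: det⊕(W) = 79; verdict: NONSINGULAR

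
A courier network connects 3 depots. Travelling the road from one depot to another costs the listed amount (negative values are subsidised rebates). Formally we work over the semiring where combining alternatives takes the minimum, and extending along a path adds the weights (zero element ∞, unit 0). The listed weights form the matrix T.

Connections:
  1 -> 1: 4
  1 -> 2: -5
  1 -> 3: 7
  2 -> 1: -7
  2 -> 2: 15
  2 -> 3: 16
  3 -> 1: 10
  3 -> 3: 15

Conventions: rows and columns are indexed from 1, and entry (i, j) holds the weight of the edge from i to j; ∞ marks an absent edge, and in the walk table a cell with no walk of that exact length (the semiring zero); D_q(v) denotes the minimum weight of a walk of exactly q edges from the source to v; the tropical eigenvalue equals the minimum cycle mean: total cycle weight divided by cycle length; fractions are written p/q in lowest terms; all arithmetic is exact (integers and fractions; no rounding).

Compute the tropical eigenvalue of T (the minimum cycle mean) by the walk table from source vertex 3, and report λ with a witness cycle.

q=0: [∞, ∞, 0]
q=1: [10, ∞, 15]
q=2: [14, 5, 17]
q=3: [-2, 9, 21]
Optimal cycle mean attained by: cycle 1->2->1, total (-5) + (-7), length 2.
Answer: λ = -6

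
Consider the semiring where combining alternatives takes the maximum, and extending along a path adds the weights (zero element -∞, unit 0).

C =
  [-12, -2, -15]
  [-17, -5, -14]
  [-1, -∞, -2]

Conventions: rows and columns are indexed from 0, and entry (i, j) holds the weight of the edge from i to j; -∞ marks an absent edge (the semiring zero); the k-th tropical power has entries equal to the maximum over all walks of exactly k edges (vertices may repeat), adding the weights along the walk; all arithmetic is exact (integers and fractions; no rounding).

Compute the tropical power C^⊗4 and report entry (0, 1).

C^⊗2:
  [-16, -7, -16]
  [-15, -10, -16]
  [-3, -3, -4]
C^⊗3:
  [-17, -12, -18]
  [-17, -15, -18]
  [-5, -5, -6]
C^⊗4:
  [-19, -17, -20]
  [-19, -19, -20]
  [-7, -7, -8]
Key observation: the optimum is the walk 0->1->1->1->1, with weight (-2) + (-5) + (-5) + (-5) = -17.
Optimal value attained by: walk 0->1->1->1->1.
Answer: (C^⊗4)[0][1] = -17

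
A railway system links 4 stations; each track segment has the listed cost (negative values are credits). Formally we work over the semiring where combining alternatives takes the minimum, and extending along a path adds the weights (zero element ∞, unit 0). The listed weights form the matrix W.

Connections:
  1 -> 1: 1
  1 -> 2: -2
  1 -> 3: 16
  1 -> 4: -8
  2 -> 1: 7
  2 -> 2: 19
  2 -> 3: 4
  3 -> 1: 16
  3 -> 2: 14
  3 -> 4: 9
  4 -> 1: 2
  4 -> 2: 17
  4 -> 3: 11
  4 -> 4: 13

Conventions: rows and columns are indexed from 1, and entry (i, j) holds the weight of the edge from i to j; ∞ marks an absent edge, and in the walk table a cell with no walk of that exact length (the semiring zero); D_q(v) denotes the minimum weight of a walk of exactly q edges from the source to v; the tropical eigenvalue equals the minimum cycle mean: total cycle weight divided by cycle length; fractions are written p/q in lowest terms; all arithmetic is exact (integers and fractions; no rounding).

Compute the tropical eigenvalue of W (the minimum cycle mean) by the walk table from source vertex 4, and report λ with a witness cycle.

q=0: [∞, ∞, ∞, 0]
q=1: [2, 17, 11, 13]
q=2: [3, 0, 18, -6]
q=3: [-4, 1, 4, -5]
q=4: [-3, -6, 5, -12]
Optimal cycle mean attained by: cycle 1->4->1, total (-8) + 2, length 2.
Answer: λ = -3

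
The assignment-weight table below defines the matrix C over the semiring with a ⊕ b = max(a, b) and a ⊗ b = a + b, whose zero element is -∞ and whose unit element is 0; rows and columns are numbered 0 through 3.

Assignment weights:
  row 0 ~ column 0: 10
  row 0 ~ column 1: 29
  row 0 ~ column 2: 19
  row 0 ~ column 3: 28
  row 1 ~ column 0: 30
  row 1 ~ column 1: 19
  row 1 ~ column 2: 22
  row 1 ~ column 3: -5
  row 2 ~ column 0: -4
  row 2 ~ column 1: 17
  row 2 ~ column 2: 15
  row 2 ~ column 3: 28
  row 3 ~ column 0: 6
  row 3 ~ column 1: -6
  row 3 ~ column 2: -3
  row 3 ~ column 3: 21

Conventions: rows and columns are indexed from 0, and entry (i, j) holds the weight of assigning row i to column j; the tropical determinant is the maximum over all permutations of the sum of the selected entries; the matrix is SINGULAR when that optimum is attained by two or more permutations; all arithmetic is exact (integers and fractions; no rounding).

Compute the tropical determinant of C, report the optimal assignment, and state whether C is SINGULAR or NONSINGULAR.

σ = (0, 1, 2, 3): 10 + 19 + 15 + 21 = 65
σ = (0, 1, 3, 2): 10 + 19 + 28 + (-3) = 54
σ = (0, 2, 1, 3): 10 + 22 + 17 + 21 = 70
σ = (0, 2, 3, 1): 10 + 22 + 28 + (-6) = 54
σ = (0, 3, 1, 2): 10 + (-5) + 17 + (-3) = 19
σ = (0, 3, 2, 1): 10 + (-5) + 15 + (-6) = 14
σ = (1, 0, 2, 3): 29 + 30 + 15 + 21 = 95
σ = (1, 0, 3, 2): 29 + 30 + 28 + (-3) = 84
σ = (1, 2, 0, 3): 29 + 22 + (-4) + 21 = 68
σ = (1, 2, 3, 0): 29 + 22 + 28 + 6 = 85
σ = (1, 3, 0, 2): 29 + (-5) + (-4) + (-3) = 17
σ = (1, 3, 2, 0): 29 + (-5) + 15 + 6 = 45
σ = (2, 0, 1, 3): 19 + 30 + 17 + 21 = 87
σ = (2, 0, 3, 1): 19 + 30 + 28 + (-6) = 71
σ = (2, 1, 0, 3): 19 + 19 + (-4) + 21 = 55
σ = (2, 1, 3, 0): 19 + 19 + 28 + 6 = 72
σ = (2, 3, 0, 1): 19 + (-5) + (-4) + (-6) = 4
σ = (2, 3, 1, 0): 19 + (-5) + 17 + 6 = 37
σ = (3, 0, 1, 2): 28 + 30 + 17 + (-3) = 72
σ = (3, 0, 2, 1): 28 + 30 + 15 + (-6) = 67
σ = (3, 1, 0, 2): 28 + 19 + (-4) + (-3) = 40
σ = (3, 1, 2, 0): 28 + 19 + 15 + 6 = 68
σ = (3, 2, 0, 1): 28 + 22 + (-4) + (-6) = 40
σ = (3, 2, 1, 0): 28 + 22 + 17 + 6 = 73
Optimal value attained by: σ = (1, 0, 2, 3).
Answer: det⊕(C) = 95; verdict: NONSINGULAR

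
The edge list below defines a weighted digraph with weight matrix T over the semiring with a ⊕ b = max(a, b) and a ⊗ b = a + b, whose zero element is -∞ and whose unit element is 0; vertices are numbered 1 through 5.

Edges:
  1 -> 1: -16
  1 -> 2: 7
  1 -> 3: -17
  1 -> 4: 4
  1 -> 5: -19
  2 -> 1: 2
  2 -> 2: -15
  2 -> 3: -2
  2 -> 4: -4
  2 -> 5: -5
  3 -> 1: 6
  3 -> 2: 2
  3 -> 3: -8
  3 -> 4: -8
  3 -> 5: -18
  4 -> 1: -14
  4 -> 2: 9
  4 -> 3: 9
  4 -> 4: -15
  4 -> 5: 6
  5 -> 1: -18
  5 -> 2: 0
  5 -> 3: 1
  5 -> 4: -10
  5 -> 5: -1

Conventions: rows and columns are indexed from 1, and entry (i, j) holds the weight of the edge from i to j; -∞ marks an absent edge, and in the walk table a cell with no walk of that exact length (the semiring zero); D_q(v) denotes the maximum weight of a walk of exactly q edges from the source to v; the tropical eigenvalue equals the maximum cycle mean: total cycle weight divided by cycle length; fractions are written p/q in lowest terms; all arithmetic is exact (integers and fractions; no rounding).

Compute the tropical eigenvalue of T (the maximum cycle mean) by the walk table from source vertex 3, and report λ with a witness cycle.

q=0: [-∞, -∞, 0, -∞, -∞]
q=1: [6, 2, -8, -8, -18]
q=2: [4, 13, 1, 10, -2]
q=3: [15, 19, 19, 9, 16]
q=4: [25, 22, 18, 19, 15]
q=5: [24, 32, 28, 29, 25]
Optimal cycle mean attained by: cycle 1->4->3->1, total 4 + 9 + 6, length 3.
Answer: λ = 19/3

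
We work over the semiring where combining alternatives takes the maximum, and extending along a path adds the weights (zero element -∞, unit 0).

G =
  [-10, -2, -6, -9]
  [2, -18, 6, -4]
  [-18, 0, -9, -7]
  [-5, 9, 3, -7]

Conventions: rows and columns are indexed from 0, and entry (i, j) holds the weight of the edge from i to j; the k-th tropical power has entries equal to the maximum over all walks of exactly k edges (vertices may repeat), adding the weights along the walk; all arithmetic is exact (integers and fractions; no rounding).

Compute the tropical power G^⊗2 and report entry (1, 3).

G^⊗2:
  [0, 0, 4, -6]
  [-8, 6, -1, -1]
  [2, 2, 6, -4]
  [11, 3, 15, 5]
Key observation: the optimum is the walk 1->2->3, with weight 6 + (-7) = -1.
Optimal value attained by: walk 1->2->3.
Answer: (G^⊗2)[1][3] = -1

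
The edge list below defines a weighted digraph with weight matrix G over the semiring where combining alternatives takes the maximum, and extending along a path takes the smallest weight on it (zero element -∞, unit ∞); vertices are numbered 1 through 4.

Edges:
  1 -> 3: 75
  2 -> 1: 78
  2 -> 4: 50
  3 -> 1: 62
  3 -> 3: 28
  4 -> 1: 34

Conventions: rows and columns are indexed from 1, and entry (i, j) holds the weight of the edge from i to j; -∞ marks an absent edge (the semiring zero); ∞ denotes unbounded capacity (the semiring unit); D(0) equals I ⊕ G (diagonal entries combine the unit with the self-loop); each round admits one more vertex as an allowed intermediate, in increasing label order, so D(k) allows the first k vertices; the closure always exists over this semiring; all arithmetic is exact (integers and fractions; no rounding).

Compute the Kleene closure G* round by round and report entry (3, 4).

D(0):
  [∞, -∞, 75, -∞]
  [78, ∞, -∞, 50]
  [62, -∞, ∞, -∞]
  [34, -∞, -∞, ∞]
D(1):
  [∞, -∞, 75, -∞]
  [78, ∞, 75, 50]
  [62, -∞, ∞, -∞]
  [34, -∞, 34, ∞]
D(2):
  [∞, -∞, 75, -∞]
  [78, ∞, 75, 50]
  [62, -∞, ∞, -∞]
  [34, -∞, 34, ∞]
D(3):
  [∞, -∞, 75, -∞]
  [78, ∞, 75, 50]
  [62, -∞, ∞, -∞]
  [34, -∞, 34, ∞]
D(4):
  [∞, -∞, 75, -∞]
  [78, ∞, 75, 50]
  [62, -∞, ∞, -∞]
  [34, -∞, 34, ∞]
Answer: G*[3][4] = -∞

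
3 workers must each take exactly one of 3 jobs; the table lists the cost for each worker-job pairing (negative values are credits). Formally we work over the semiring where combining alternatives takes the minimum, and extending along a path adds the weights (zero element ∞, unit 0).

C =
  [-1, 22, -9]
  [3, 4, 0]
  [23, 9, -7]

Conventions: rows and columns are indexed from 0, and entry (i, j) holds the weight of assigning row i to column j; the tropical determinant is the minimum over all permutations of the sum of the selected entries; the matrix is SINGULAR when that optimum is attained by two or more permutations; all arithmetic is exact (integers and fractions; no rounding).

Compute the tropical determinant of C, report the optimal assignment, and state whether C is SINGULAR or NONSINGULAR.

σ = (0, 1, 2): (-1) + 4 + (-7) = -4
σ = (0, 2, 1): (-1) + 0 + 9 = 8
σ = (1, 0, 2): 22 + 3 + (-7) = 18
σ = (1, 2, 0): 22 + 0 + 23 = 45
σ = (2, 0, 1): (-9) + 3 + 9 = 3
σ = (2, 1, 0): (-9) + 4 + 23 = 18
Optimal value attained by: σ = (0, 1, 2).
Answer: det⊕(C) = -4; verdict: NONSINGULAR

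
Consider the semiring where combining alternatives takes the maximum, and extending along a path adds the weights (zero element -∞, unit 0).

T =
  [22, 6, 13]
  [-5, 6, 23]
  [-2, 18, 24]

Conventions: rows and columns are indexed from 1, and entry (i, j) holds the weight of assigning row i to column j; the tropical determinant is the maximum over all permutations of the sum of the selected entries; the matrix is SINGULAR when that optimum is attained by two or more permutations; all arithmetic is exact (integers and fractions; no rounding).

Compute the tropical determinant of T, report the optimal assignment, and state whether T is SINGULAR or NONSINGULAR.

σ = (1, 2, 3): 22 + 6 + 24 = 52
σ = (1, 3, 2): 22 + 23 + 18 = 63
σ = (2, 1, 3): 6 + (-5) + 24 = 25
σ = (2, 3, 1): 6 + 23 + (-2) = 27
σ = (3, 1, 2): 13 + (-5) + 18 = 26
σ = (3, 2, 1): 13 + 6 + (-2) = 17
Optimal value attained by: σ = (1, 3, 2).
Answer: det⊕(T) = 63; verdict: NONSINGULAR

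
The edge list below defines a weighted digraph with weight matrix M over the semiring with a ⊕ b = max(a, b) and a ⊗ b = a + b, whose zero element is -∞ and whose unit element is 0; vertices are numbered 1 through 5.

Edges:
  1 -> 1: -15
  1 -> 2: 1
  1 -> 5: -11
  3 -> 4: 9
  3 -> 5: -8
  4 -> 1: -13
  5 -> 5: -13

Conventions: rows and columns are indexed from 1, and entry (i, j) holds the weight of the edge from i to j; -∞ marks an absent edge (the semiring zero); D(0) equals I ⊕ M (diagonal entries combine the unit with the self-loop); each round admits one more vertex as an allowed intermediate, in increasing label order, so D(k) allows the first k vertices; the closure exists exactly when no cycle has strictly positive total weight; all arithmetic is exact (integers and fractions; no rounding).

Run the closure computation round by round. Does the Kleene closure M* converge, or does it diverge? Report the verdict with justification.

D(0):
  [0, 1, -∞, -∞, -11]
  [-∞, 0, -∞, -∞, -∞]
  [-∞, -∞, 0, 9, -8]
  [-13, -∞, -∞, 0, -∞]
  [-∞, -∞, -∞, -∞, 0]
D(1):
  [0, 1, -∞, -∞, -11]
  [-∞, 0, -∞, -∞, -∞]
  [-∞, -∞, 0, 9, -8]
  [-13, -12, -∞, 0, -24]
  [-∞, -∞, -∞, -∞, 0]
D(2):
  [0, 1, -∞, -∞, -11]
  [-∞, 0, -∞, -∞, -∞]
  [-∞, -∞, 0, 9, -8]
  [-13, -12, -∞, 0, -24]
  [-∞, -∞, -∞, -∞, 0]
D(3):
  [0, 1, -∞, -∞, -11]
  [-∞, 0, -∞, -∞, -∞]
  [-∞, -∞, 0, 9, -8]
  [-13, -12, -∞, 0, -24]
  [-∞, -∞, -∞, -∞, 0]
D(4):
  [0, 1, -∞, -∞, -11]
  [-∞, 0, -∞, -∞, -∞]
  [-4, -3, 0, 9, -8]
  [-13, -12, -∞, 0, -24]
  [-∞, -∞, -∞, -∞, 0]
D(5):
  [0, 1, -∞, -∞, -11]
  [-∞, 0, -∞, -∞, -∞]
  [-4, -3, 0, 9, -8]
  [-13, -12, -∞, 0, -24]
  [-∞, -∞, -∞, -∞, 0]
Key observation: every diagonal entry stays at the unit through all rounds, so no improving cycle exists.
Answer: CONVERGES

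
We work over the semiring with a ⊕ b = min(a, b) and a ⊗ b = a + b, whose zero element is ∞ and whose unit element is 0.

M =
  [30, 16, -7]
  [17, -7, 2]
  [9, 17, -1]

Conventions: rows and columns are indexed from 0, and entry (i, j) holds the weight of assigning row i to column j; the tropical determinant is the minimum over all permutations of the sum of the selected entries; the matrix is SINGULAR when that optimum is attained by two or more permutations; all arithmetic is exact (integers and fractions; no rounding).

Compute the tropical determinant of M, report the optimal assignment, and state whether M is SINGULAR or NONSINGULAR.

σ = (0, 1, 2): 30 + (-7) + (-1) = 22
σ = (0, 2, 1): 30 + 2 + 17 = 49
σ = (1, 0, 2): 16 + 17 + (-1) = 32
σ = (1, 2, 0): 16 + 2 + 9 = 27
σ = (2, 0, 1): (-7) + 17 + 17 = 27
σ = (2, 1, 0): (-7) + (-7) + 9 = -5
Optimal value attained by: σ = (2, 1, 0).
Answer: det⊕(M) = -5; verdict: NONSINGULAR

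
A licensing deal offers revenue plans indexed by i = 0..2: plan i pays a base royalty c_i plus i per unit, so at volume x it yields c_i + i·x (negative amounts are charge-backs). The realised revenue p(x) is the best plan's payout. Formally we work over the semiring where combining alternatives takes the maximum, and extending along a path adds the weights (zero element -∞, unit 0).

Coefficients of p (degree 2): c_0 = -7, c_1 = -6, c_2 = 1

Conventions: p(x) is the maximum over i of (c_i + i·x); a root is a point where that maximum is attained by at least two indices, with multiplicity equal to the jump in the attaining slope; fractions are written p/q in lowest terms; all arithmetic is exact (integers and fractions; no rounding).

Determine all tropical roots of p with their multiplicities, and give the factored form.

hull edge (i=0, c=-7) to (i=2, c=1): slope 4, span 2
Factored form: p(x) = 1 ⊗ (x ⊕ (-4)) ⊗ (x ⊕ (-4))
Answer: roots = -4 (mult 2)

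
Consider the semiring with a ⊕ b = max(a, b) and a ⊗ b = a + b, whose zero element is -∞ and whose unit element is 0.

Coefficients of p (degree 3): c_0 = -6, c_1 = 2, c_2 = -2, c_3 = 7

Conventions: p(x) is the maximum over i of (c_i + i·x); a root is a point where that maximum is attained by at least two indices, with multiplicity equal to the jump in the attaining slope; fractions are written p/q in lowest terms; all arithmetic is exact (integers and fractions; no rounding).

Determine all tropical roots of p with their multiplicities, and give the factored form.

hull edge (i=0, c=-6) to (i=1, c=2): slope 8, span 1
hull edge (i=1, c=2) to (i=3, c=7): slope 5/2, span 2
Factored form: p(x) = 7 ⊗ (x ⊕ (-8)) ⊗ (x ⊕ (-5/2)) ⊗ (x ⊕ (-5/2))
Answer: roots = -8 (mult 1), -5/2 (mult 2)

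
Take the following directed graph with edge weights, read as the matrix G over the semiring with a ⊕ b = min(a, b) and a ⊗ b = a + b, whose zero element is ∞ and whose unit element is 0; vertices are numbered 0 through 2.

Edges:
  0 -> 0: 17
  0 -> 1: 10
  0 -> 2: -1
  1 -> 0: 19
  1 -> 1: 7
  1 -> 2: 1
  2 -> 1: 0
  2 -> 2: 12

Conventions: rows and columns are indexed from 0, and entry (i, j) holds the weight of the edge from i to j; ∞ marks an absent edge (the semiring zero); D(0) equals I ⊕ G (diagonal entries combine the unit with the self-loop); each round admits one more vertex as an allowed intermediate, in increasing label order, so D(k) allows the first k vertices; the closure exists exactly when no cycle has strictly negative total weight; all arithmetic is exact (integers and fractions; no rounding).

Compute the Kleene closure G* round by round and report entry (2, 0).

D(0):
  [0, 10, -1]
  [19, 0, 1]
  [∞, 0, 0]
D(1):
  [0, 10, -1]
  [19, 0, 1]
  [∞, 0, 0]
D(2):
  [0, 10, -1]
  [19, 0, 1]
  [19, 0, 0]
D(3):
  [0, -1, -1]
  [19, 0, 1]
  [19, 0, 0]
Answer: G*[2][0] = 19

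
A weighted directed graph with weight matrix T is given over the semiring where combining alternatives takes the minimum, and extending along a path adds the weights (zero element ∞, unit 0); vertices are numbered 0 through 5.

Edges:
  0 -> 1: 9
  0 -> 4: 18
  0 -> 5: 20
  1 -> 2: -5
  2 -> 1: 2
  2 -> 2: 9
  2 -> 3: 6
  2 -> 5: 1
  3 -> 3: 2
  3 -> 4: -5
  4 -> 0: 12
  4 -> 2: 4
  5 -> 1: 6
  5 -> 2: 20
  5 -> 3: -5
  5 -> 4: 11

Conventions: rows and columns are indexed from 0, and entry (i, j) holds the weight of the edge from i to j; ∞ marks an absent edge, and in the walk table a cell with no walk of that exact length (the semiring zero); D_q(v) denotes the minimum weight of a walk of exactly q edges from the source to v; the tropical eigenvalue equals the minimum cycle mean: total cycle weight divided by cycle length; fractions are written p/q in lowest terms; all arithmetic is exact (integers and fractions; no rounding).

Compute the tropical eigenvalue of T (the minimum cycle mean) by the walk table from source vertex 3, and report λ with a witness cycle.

q=0: [∞, ∞, ∞, 0, ∞, ∞]
q=1: [∞, ∞, ∞, 2, -5, ∞]
q=2: [7, ∞, -1, 4, -3, ∞]
q=3: [9, 1, 1, 5, -1, 0]
q=4: [11, 3, -4, -5, 0, 2]
q=5: [12, -2, -2, -3, -10, -3]
q=6: [2, 0, -7, -8, -8, -1]
Optimal cycle mean attained by: cycle 1->2->1, total (-5) + 2, length 2.
Answer: λ = -3/2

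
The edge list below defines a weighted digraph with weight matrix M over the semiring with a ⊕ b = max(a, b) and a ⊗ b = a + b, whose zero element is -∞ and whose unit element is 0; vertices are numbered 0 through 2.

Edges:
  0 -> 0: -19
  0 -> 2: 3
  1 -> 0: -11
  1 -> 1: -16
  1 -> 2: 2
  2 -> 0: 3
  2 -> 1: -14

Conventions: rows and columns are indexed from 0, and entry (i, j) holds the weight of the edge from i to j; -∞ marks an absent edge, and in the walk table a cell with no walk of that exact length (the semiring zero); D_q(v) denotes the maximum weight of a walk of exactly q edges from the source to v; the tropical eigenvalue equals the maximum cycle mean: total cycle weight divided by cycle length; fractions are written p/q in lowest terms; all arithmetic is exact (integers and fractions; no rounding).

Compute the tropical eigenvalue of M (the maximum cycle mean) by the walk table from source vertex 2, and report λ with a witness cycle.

q=0: [-∞, -∞, 0]
q=1: [3, -14, -∞]
q=2: [-16, -30, 6]
q=3: [9, -8, -13]
Optimal cycle mean attained by: cycle 0->2->0, total 3 + 3, length 2.
Answer: λ = 3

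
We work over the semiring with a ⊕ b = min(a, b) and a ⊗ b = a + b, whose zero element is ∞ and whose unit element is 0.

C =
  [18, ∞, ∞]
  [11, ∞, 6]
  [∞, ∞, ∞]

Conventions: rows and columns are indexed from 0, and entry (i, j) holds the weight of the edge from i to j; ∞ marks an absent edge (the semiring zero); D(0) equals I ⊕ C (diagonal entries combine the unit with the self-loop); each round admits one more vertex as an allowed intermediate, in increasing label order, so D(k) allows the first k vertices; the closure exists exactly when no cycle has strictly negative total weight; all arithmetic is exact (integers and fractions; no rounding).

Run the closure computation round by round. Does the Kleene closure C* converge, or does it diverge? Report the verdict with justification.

D(0):
  [0, ∞, ∞]
  [11, 0, 6]
  [∞, ∞, 0]
D(1):
  [0, ∞, ∞]
  [11, 0, 6]
  [∞, ∞, 0]
D(2):
  [0, ∞, ∞]
  [11, 0, 6]
  [∞, ∞, 0]
D(3):
  [0, ∞, ∞]
  [11, 0, 6]
  [∞, ∞, 0]
Key observation: every diagonal entry stays at the unit through all rounds, so no improving cycle exists.
Answer: CONVERGES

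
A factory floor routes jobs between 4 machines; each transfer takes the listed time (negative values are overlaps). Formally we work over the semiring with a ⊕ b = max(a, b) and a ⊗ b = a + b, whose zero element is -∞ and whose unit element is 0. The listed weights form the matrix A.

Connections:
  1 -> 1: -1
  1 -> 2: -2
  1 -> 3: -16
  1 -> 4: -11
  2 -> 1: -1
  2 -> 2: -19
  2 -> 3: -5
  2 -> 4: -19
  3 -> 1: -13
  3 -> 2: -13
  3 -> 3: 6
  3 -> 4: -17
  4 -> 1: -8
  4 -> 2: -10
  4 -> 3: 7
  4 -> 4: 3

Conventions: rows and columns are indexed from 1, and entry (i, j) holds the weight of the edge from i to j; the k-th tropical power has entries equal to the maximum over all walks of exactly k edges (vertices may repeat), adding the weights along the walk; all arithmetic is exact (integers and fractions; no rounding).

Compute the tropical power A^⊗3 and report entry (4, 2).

A^⊗2:
  [-2, -3, -4, -8]
  [-2, -3, 1, -12]
  [-7, -7, 12, -11]
  [-5, -6, 13, 6]
A^⊗3:
  [-3, -4, 2, -5]
  [-3, -4, 7, -9]
  [-1, -1, 18, -5]
  [0, 0, 19, 9]
Key observation: the optimum is the walk 4->3->3->2, with weight 7 + 6 + (-13) = 0.
Optimal value attained by: walk 4->3->3->2.
Answer: (A^⊗3)[4][2] = 0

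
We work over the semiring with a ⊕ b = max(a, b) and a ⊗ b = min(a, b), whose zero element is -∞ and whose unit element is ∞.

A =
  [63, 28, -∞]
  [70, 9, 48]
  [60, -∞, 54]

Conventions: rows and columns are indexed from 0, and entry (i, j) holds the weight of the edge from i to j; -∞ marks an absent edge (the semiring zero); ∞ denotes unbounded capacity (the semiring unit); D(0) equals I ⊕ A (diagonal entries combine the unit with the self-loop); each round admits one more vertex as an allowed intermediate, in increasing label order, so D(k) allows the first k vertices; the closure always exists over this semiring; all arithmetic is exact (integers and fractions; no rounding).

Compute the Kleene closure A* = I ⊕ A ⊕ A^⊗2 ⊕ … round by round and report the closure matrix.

D(0):
  [∞, 28, -∞]
  [70, ∞, 48]
  [60, -∞, ∞]
D(1):
  [∞, 28, -∞]
  [70, ∞, 48]
  [60, 28, ∞]
D(2):
  [∞, 28, 28]
  [70, ∞, 48]
  [60, 28, ∞]
D(3):
  [∞, 28, 28]
  [70, ∞, 48]
  [60, 28, ∞]
Answer: A* = [[∞, 28, 28], [70, ∞, 48], [60, 28, ∞]]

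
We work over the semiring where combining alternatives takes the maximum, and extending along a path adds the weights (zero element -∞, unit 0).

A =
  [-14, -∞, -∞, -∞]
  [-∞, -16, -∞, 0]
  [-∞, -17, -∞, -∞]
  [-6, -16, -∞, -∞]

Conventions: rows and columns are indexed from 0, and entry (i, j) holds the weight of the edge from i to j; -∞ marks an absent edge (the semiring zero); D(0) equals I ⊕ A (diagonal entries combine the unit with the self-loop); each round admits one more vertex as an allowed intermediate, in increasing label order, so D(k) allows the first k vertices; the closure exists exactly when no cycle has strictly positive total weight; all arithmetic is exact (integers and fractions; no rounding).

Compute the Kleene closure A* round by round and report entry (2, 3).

D(0):
  [0, -∞, -∞, -∞]
  [-∞, 0, -∞, 0]
  [-∞, -17, 0, -∞]
  [-6, -16, -∞, 0]
D(1):
  [0, -∞, -∞, -∞]
  [-∞, 0, -∞, 0]
  [-∞, -17, 0, -∞]
  [-6, -16, -∞, 0]
D(2):
  [0, -∞, -∞, -∞]
  [-∞, 0, -∞, 0]
  [-∞, -17, 0, -17]
  [-6, -16, -∞, 0]
D(3):
  [0, -∞, -∞, -∞]
  [-∞, 0, -∞, 0]
  [-∞, -17, 0, -17]
  [-6, -16, -∞, 0]
D(4):
  [0, -∞, -∞, -∞]
  [-6, 0, -∞, 0]
  [-23, -17, 0, -17]
  [-6, -16, -∞, 0]
Answer: A*[2][3] = -17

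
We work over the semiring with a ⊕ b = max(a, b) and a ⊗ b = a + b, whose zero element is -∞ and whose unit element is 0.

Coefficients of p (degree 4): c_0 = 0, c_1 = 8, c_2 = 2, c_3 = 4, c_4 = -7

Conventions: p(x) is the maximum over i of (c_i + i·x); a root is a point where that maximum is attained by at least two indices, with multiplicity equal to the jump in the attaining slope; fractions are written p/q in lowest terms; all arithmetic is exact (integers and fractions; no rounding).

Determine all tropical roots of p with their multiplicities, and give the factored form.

hull edge (i=0, c=0) to (i=1, c=8): slope 8, span 1
hull edge (i=1, c=8) to (i=3, c=4): slope -2, span 2
hull edge (i=3, c=4) to (i=4, c=-7): slope -11, span 1
Factored form: p(x) = -7 ⊗ (x ⊕ (-8)) ⊗ (x ⊕ 2) ⊗ (x ⊕ 2) ⊗ (x ⊕ 11)
Answer: roots = -8 (mult 1), 2 (mult 2), 11 (mult 1)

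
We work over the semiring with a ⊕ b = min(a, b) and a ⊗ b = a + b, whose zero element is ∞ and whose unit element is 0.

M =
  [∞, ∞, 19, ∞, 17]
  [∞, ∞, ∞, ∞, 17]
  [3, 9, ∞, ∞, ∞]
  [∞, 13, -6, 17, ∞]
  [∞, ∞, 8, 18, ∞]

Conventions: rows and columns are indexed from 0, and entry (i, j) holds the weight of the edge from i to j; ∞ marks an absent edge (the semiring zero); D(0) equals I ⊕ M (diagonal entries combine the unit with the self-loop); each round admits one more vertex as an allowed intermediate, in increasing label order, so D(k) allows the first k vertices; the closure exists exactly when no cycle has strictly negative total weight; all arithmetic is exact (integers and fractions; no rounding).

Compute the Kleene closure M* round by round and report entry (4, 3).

D(0):
  [0, ∞, 19, ∞, 17]
  [∞, 0, ∞, ∞, 17]
  [3, 9, 0, ∞, ∞]
  [∞, 13, -6, 0, ∞]
  [∞, ∞, 8, 18, 0]
D(1):
  [0, ∞, 19, ∞, 17]
  [∞, 0, ∞, ∞, 17]
  [3, 9, 0, ∞, 20]
  [∞, 13, -6, 0, ∞]
  [∞, ∞, 8, 18, 0]
D(2):
  [0, ∞, 19, ∞, 17]
  [∞, 0, ∞, ∞, 17]
  [3, 9, 0, ∞, 20]
  [∞, 13, -6, 0, 30]
  [∞, ∞, 8, 18, 0]
D(3):
  [0, 28, 19, ∞, 17]
  [∞, 0, ∞, ∞, 17]
  [3, 9, 0, ∞, 20]
  [-3, 3, -6, 0, 14]
  [11, 17, 8, 18, 0]
D(4):
  [0, 28, 19, ∞, 17]
  [∞, 0, ∞, ∞, 17]
  [3, 9, 0, ∞, 20]
  [-3, 3, -6, 0, 14]
  [11, 17, 8, 18, 0]
D(5):
  [0, 28, 19, 35, 17]
  [28, 0, 25, 35, 17]
  [3, 9, 0, 38, 20]
  [-3, 3, -6, 0, 14]
  [11, 17, 8, 18, 0]
Answer: M*[4][3] = 18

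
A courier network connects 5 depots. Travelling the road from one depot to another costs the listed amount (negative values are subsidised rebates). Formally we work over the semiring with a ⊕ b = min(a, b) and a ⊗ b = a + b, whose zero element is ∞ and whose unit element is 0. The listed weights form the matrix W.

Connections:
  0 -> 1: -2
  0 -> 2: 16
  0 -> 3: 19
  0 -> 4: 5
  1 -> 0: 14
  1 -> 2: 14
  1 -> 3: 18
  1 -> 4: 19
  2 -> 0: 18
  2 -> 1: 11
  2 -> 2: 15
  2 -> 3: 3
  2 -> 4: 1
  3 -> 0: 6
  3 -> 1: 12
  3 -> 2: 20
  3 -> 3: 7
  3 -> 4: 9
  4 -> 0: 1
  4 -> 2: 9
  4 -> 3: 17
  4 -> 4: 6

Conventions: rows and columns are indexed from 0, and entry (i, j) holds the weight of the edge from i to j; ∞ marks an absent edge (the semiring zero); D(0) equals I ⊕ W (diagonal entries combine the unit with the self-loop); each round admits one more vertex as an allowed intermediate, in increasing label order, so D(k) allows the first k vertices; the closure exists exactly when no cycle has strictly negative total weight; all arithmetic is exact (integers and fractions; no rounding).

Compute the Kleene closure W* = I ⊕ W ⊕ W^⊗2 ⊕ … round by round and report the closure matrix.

D(0):
  [0, -2, 16, 19, 5]
  [14, 0, 14, 18, 19]
  [18, 11, 0, 3, 1]
  [6, 12, 20, 0, 9]
  [1, ∞, 9, 17, 0]
D(1):
  [0, -2, 16, 19, 5]
  [14, 0, 14, 18, 19]
  [18, 11, 0, 3, 1]
  [6, 4, 20, 0, 9]
  [1, -1, 9, 17, 0]
D(2):
  [0, -2, 12, 16, 5]
  [14, 0, 14, 18, 19]
  [18, 11, 0, 3, 1]
  [6, 4, 18, 0, 9]
  [1, -1, 9, 17, 0]
D(3):
  [0, -2, 12, 15, 5]
  [14, 0, 14, 17, 15]
  [18, 11, 0, 3, 1]
  [6, 4, 18, 0, 9]
  [1, -1, 9, 12, 0]
D(4):
  [0, -2, 12, 15, 5]
  [14, 0, 14, 17, 15]
  [9, 7, 0, 3, 1]
  [6, 4, 18, 0, 9]
  [1, -1, 9, 12, 0]
D(5):
  [0, -2, 12, 15, 5]
  [14, 0, 14, 17, 15]
  [2, 0, 0, 3, 1]
  [6, 4, 18, 0, 9]
  [1, -1, 9, 12, 0]
Answer: W* = [[0, -2, 12, 15, 5], [14, 0, 14, 17, 15], [2, 0, 0, 3, 1], [6, 4, 18, 0, 9], [1, -1, 9, 12, 0]]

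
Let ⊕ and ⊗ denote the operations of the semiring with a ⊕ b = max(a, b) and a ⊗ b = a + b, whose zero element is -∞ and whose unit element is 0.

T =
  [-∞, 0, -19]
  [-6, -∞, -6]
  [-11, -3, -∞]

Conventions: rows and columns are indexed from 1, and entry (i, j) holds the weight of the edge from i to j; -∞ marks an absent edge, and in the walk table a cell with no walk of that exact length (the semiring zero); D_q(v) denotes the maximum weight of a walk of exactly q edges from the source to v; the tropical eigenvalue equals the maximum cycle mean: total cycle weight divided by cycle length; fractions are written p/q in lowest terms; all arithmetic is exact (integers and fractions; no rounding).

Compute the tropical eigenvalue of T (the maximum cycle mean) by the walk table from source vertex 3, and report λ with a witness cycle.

q=0: [-∞, -∞, 0]
q=1: [-11, -3, -∞]
q=2: [-9, -11, -9]
q=3: [-17, -9, -17]
Optimal cycle mean attained by: cycle 1->2->1, total 0 + (-6), length 2.
Answer: λ = -3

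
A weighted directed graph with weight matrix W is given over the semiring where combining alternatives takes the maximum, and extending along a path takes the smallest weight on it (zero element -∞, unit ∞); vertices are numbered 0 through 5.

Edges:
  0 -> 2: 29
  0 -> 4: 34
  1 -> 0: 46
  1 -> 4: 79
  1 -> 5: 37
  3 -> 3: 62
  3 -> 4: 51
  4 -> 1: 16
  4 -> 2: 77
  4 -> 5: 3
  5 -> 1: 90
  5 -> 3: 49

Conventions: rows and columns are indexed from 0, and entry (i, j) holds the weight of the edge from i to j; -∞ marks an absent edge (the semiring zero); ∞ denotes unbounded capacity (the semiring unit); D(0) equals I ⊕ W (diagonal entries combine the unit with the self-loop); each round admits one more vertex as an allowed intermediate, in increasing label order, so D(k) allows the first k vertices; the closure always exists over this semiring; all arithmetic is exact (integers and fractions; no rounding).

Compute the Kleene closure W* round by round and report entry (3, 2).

D(0):
  [∞, -∞, 29, -∞, 34, -∞]
  [46, ∞, -∞, -∞, 79, 37]
  [-∞, -∞, ∞, -∞, -∞, -∞]
  [-∞, -∞, -∞, ∞, 51, -∞]
  [-∞, 16, 77, -∞, ∞, 3]
  [-∞, 90, -∞, 49, -∞, ∞]
D(1):
  [∞, -∞, 29, -∞, 34, -∞]
  [46, ∞, 29, -∞, 79, 37]
  [-∞, -∞, ∞, -∞, -∞, -∞]
  [-∞, -∞, -∞, ∞, 51, -∞]
  [-∞, 16, 77, -∞, ∞, 3]
  [-∞, 90, -∞, 49, -∞, ∞]
D(2):
  [∞, -∞, 29, -∞, 34, -∞]
  [46, ∞, 29, -∞, 79, 37]
  [-∞, -∞, ∞, -∞, -∞, -∞]
  [-∞, -∞, -∞, ∞, 51, -∞]
  [16, 16, 77, -∞, ∞, 16]
  [46, 90, 29, 49, 79, ∞]
D(3):
  [∞, -∞, 29, -∞, 34, -∞]
  [46, ∞, 29, -∞, 79, 37]
  [-∞, -∞, ∞, -∞, -∞, -∞]
  [-∞, -∞, -∞, ∞, 51, -∞]
  [16, 16, 77, -∞, ∞, 16]
  [46, 90, 29, 49, 79, ∞]
D(4):
  [∞, -∞, 29, -∞, 34, -∞]
  [46, ∞, 29, -∞, 79, 37]
  [-∞, -∞, ∞, -∞, -∞, -∞]
  [-∞, -∞, -∞, ∞, 51, -∞]
  [16, 16, 77, -∞, ∞, 16]
  [46, 90, 29, 49, 79, ∞]
D(5):
  [∞, 16, 34, -∞, 34, 16]
  [46, ∞, 77, -∞, 79, 37]
  [-∞, -∞, ∞, -∞, -∞, -∞]
  [16, 16, 51, ∞, 51, 16]
  [16, 16, 77, -∞, ∞, 16]
  [46, 90, 77, 49, 79, ∞]
D(6):
  [∞, 16, 34, 16, 34, 16]
  [46, ∞, 77, 37, 79, 37]
  [-∞, -∞, ∞, -∞, -∞, -∞]
  [16, 16, 51, ∞, 51, 16]
  [16, 16, 77, 16, ∞, 16]
  [46, 90, 77, 49, 79, ∞]
Answer: W*[3][2] = 51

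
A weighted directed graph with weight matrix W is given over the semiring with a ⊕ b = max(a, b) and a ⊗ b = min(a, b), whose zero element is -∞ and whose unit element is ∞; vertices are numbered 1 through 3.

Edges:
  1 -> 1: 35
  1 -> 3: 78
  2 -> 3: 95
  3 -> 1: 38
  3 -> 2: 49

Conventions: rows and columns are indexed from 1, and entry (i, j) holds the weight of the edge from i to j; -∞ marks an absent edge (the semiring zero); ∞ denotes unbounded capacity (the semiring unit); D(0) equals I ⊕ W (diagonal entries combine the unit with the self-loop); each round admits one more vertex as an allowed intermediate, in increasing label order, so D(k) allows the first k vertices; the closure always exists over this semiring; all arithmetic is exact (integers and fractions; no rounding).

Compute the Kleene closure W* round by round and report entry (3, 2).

D(0):
  [∞, -∞, 78]
  [-∞, ∞, 95]
  [38, 49, ∞]
D(1):
  [∞, -∞, 78]
  [-∞, ∞, 95]
  [38, 49, ∞]
D(2):
  [∞, -∞, 78]
  [-∞, ∞, 95]
  [38, 49, ∞]
D(3):
  [∞, 49, 78]
  [38, ∞, 95]
  [38, 49, ∞]
Answer: W*[3][2] = 49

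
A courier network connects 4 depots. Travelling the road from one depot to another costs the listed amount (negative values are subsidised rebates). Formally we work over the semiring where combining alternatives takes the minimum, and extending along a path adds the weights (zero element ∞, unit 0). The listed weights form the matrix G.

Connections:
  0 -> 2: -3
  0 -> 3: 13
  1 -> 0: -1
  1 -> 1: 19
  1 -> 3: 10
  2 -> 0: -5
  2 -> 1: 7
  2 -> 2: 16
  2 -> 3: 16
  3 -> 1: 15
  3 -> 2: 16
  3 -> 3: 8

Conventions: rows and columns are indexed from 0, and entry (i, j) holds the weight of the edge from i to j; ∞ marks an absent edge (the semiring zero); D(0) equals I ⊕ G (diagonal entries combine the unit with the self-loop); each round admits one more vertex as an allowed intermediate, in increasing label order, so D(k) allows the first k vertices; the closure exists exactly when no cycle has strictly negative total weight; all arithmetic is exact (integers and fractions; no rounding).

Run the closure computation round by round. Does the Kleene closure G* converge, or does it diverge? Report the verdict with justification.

D(0):
  [0, ∞, -3, 13]
  [-1, 0, ∞, 10]
  [-5, 7, 0, 16]
  [∞, 15, 16, 0]
Detection: at round 1, diagonal entry (2, 2) turns strictly negative.
Key observation: the cycle 2->0->2 has total weight (-5) + (-3), which is strictly negative.
Answer: DIVERGES — negative cycle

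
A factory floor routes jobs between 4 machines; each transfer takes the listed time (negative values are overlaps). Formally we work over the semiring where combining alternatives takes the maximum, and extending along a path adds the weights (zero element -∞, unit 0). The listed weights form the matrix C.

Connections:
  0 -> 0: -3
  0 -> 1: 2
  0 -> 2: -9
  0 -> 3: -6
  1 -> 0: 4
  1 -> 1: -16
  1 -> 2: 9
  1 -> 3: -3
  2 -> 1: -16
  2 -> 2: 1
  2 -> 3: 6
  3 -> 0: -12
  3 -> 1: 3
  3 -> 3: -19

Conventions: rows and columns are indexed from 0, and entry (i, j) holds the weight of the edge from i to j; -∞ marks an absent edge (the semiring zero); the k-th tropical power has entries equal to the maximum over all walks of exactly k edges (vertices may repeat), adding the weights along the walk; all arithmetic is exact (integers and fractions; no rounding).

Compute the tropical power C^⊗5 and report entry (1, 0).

C^⊗2:
  [6, -1, 11, -1]
  [1, 6, 10, 15]
  [-6, 9, 2, 7]
  [7, -10, 12, 0]
C^⊗3:
  [3, 8, 12, 17]
  [10, 18, 15, 16]
  [13, 10, 18, 8]
  [4, 9, 13, 18]
C^⊗4:
  [12, 20, 17, 18]
  [22, 19, 27, 21]
  [14, 15, 19, 24]
  [13, 21, 18, 19]
C^⊗5:
  [24, 21, 29, 23]
  [23, 24, 28, 33]
  [19, 27, 24, 25]
  [25, 22, 30, 24]
Key observation: the optimum is the walk 1->2->2->3->1->0, with weight 9 + 1 + 6 + 3 + 4 = 23.
Optimal value attained by: walk 1->2->2->3->1->0.
Answer: (C^⊗5)[1][0] = 23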